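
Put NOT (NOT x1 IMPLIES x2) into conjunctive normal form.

NOT (NOT x1 IMPLIES x2)
≡ NOT (NOT NOT x1 OR x2)   — eliminate IMPLIES
≡ NOT NOT NOT x1 AND NOT x2   — De Morgan
≡ NOT x1 AND NOT x2   — double negation

NOT x1 AND NOT x2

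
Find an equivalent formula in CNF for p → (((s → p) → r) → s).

¬p ∨ ¬r ∨ s

p → (((s → p) → r) → s)
≡ ¬p ∨ (((s → p) → r) → s)   — eliminate →
≡ ¬p ∨ ¬((s → p) → r) ∨ s   — eliminate →
≡ ¬p ∨ ¬(¬(s → p) ∨ r) ∨ s   — eliminate →
≡ ¬p ∨ ¬(¬(¬s ∨ p) ∨ r) ∨ s   — eliminate →
≡ ¬p ∨ (¬¬(¬s ∨ p) ∧ ¬r) ∨ s   — De Morgan
≡ ¬p ∨ ((¬s ∨ p) ∧ ¬r) ∨ s   — double negation
≡ (¬p ∨ ¬s ∨ p ∨ s) ∧ (¬p ∨ ¬r ∨ s)   — distribute ∨ over ∧
≡ ¬p ∨ ¬r ∨ s   — simplify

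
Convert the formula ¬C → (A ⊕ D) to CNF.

¬C → (A ⊕ D)
≡ ¬¬C ∨ (A ⊕ D)   (eliminate →)
≡ ¬¬C ∨ ((A ∨ D) ∧ ¬(A ∧ D))   (expand ⊕)
≡ C ∨ ((A ∨ D) ∧ ¬(A ∧ D))   (double negation)
≡ C ∨ ((A ∨ D) ∧ (¬A ∨ ¬D))   (De Morgan)
≡ (C ∨ A ∨ D) ∧ (C ∨ ¬A ∨ ¬D)   (distribute ∨ over ∧)

(C ∨ A ∨ D) ∧ (C ∨ ¬A ∨ ¬D)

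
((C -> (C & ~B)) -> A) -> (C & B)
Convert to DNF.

(~C & ~A) | (C & ~B & ~A) | (C & B)

((C -> (C & ~B)) -> A) -> (C & B)
≡ ~((C -> (C & ~B)) -> A) | (C & B)   [eliminate ->]
≡ ~(~(C -> (C & ~B)) | A) | (C & B)   [eliminate ->]
≡ ~(~(~C | (C & ~B)) | A) | (C & B)   [eliminate ->]
≡ (~~(~C | (C & ~B)) & ~A) | (C & B)   [De Morgan]
≡ ((~C | (C & ~B)) & ~A) | (C & B)   [double negation]
≡ (~C & ~A) | (C & ~B & ~A) | (C & B)   [distribute & over |]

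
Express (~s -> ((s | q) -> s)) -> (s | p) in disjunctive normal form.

(~s -> ((s | q) -> s)) -> (s | p)
⇔ ~(~s -> ((s | q) -> s)) | s | p   [eliminate ->]
⇔ ~(~~s | ((s | q) -> s)) | s | p   [eliminate ->]
⇔ ~(~~s | ~(s | q) | s) | s | p   [eliminate ->]
⇔ (~~~s & ~~(s | q) & ~s) | s | p   [De Morgan]
⇔ (~s & ~~(s | q) & ~s) | s | p   [double negation]
⇔ (~s & (s | q) & ~s) | s | p   [double negation]
⇔ (~s & s & ~s) | (~s & q & ~s) | s | p   [distribute & over |]
⇔ (~s & q) | s | p   [simplify]

(~s & q) | s | p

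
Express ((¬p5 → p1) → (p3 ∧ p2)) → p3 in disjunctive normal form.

((¬p5 → p1) → (p3 ∧ p2)) → p3
≡ ¬((¬p5 → p1) → (p3 ∧ p2)) ∨ p3   — eliminate →
≡ ¬(¬(¬p5 → p1) ∨ (p3 ∧ p2)) ∨ p3   — eliminate →
≡ ¬(¬(¬¬p5 ∨ p1) ∨ (p3 ∧ p2)) ∨ p3   — eliminate →
≡ (¬¬(¬¬p5 ∨ p1) ∧ ¬(p3 ∧ p2)) ∨ p3   — De Morgan
≡ ((¬¬p5 ∨ p1) ∧ ¬(p3 ∧ p2)) ∨ p3   — double negation
≡ ((p5 ∨ p1) ∧ ¬(p3 ∧ p2)) ∨ p3   — double negation
≡ ((p5 ∨ p1) ∧ (¬p3 ∨ ¬p2)) ∨ p3   — De Morgan
≡ (p5 ∧ ¬p3) ∨ (p5 ∧ ¬p2) ∨ (p1 ∧ ¬p3) ∨ (p1 ∧ ¬p2) ∨ p3   — distribute ∧ over ∨

(p5 ∧ ¬p3) ∨ (p5 ∧ ¬p2) ∨ (p1 ∧ ¬p3) ∨ (p1 ∧ ¬p2) ∨ p3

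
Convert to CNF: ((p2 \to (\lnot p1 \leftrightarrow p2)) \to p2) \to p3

((p2 \to (\lnot p1 \leftrightarrow p2)) \to p2) \to p3
⇔ \lnot ((p2 \to (\lnot p1 \leftrightarrow p2)) \to p2) \lor p3   [eliminate \to]
⇔ \lnot (\lnot (p2 \to (\lnot p1 \leftrightarrow p2)) \lor p2) \lor p3   [eliminate \to]
⇔ \lnot (\lnot (\lnot p2 \lor (\lnot p1 \leftrightarrow p2)) \lor p2) \lor p3   [eliminate \to]
⇔ \lnot (\lnot (\lnot p2 \lor ((\lnot p1 \to p2) \land (p2 \to \lnot p1))) \lor p2) \lor p3   [eliminate \leftrightarrow]
⇔ \lnot (\lnot (\lnot p2 \lor ((\lnot \lnot p1 \lor p2) \land (p2 \to \lnot p1))) \lor p2) \lor p3   [eliminate \to]
⇔ \lnot (\lnot (\lnot p2 \lor ((\lnot \lnot p1 \lor p2) \land (\lnot p2 \lor \lnot p1))) \lor p2) \lor p3   [eliminate \to]
⇔ (\lnot \lnot (\lnot p2 \lor ((\lnot \lnot p1 \lor p2) \land (\lnot p2 \lor \lnot p1))) \land \lnot p2) \lor p3   [De Morgan]
⇔ ((\lnot p2 \lor ((\lnot \lnot p1 \lor p2) \land (\lnot p2 \lor \lnot p1))) \land \lnot p2) \lor p3   [double negation]
⇔ ((\lnot p2 \lor ((p1 \lor p2) \land (\lnot p2 \lor \lnot p1))) \land \lnot p2) \lor p3   [double negation]
⇔ (\lnot p2 \lor p1 \lor p2 \lor p3) \land (\lnot p2 \lor \lnot p2 \lor \lnot p1 \lor p3) \land (\lnot p2 \lor p3)   [distribute \lor over \land]
⇔ \lnot p2 \lor p3   [simplify]

\lnot p2 \lor p3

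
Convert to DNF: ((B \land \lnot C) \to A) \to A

(B \land \lnot C \land \lnot A) \lor A

((B \land \lnot C) \to A) \to A
≡ \lnot ((B \land \lnot C) \to A) \lor A   — eliminate \to
≡ \lnot (\lnot (B \land \lnot C) \lor A) \lor A   — eliminate \to
≡ (\lnot \lnot (B \land \lnot C) \land \lnot A) \lor A   — De Morgan
≡ (B \land \lnot C \land \lnot A) \lor A   — double negation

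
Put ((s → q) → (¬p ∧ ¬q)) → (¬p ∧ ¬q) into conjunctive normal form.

((s → q) → (¬p ∧ ¬q)) → (¬p ∧ ¬q)
≡ ¬((s → q) → (¬p ∧ ¬q)) ∨ (¬p ∧ ¬q)   [eliminate →]
≡ ¬(¬(s → q) ∨ (¬p ∧ ¬q)) ∨ (¬p ∧ ¬q)   [eliminate →]
≡ ¬(¬(¬s ∨ q) ∨ (¬p ∧ ¬q)) ∨ (¬p ∧ ¬q)   [eliminate →]
≡ (¬¬(¬s ∨ q) ∧ ¬(¬p ∧ ¬q)) ∨ (¬p ∧ ¬q)   [De Morgan]
≡ ((¬s ∨ q) ∧ ¬(¬p ∧ ¬q)) ∨ (¬p ∧ ¬q)   [double negation]
≡ ((¬s ∨ q) ∧ (¬¬p ∨ ¬¬q)) ∨ (¬p ∧ ¬q)   [De Morgan]
≡ ((¬s ∨ q) ∧ (p ∨ ¬¬q)) ∨ (¬p ∧ ¬q)   [double negation]
≡ ((¬s ∨ q) ∧ (p ∨ q)) ∨ (¬p ∧ ¬q)   [double negation]
≡ (¬s ∨ q ∨ ¬p) ∧ (¬s ∨ q ∨ ¬q) ∧ (p ∨ q ∨ ¬p) ∧ (p ∨ q ∨ ¬q)   [distribute ∨ over ∧]
≡ ¬s ∨ q ∨ ¬p   [simplify]

¬s ∨ q ∨ ¬p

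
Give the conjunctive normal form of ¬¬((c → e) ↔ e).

¬¬((c → e) ↔ e)
⇔ ¬¬(((c → e) → e) ∧ (e → (c → e)))
⇔ ¬¬((¬(c → e) ∨ e) ∧ (e → (c → e)))
⇔ ¬¬((¬(¬c ∨ e) ∨ e) ∧ (e → (c → e)))
⇔ ¬¬((¬(¬c ∨ e) ∨ e) ∧ (¬e ∨ (c → e)))
⇔ ¬¬((¬(¬c ∨ e) ∨ e) ∧ (¬e ∨ ¬c ∨ e))
⇔ (¬(¬c ∨ e) ∨ e) ∧ (¬e ∨ ¬c ∨ e)
⇔ ((¬¬c ∧ ¬e) ∨ e) ∧ (¬e ∨ ¬c ∨ e)
⇔ ((c ∧ ¬e) ∨ e) ∧ (¬e ∨ ¬c ∨ e)
⇔ (c ∨ e) ∧ (¬e ∨ e) ∧ (¬e ∨ ¬c ∨ e)
⇔ c ∨ e

c ∨ e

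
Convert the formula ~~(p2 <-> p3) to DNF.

~~(p2 <-> p3)
≡ ~~((p2 -> p3) & (p3 -> p2))   — eliminate <->
≡ ~~((~p2 | p3) & (p3 -> p2))   — eliminate ->
≡ ~~((~p2 | p3) & (~p3 | p2))   — eliminate ->
≡ (~p2 | p3) & (~p3 | p2)   — double negation
≡ (~p2 & ~p3) | (~p2 & p2) | (p3 & ~p3) | (p3 & p2)   — distribute & over |
≡ (~p2 & ~p3) | (p3 & p2)   — simplify

(~p2 & ~p3) | (p3 & p2)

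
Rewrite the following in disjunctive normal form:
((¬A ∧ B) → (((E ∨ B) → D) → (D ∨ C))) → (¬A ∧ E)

((¬A ∧ B) → (((E ∨ B) → D) → (D ∨ C))) → (¬A ∧ E)
⇔ ¬((¬A ∧ B) → (((E ∨ B) → D) → (D ∨ C))) ∨ (¬A ∧ E)
⇔ ¬(¬(¬A ∧ B) ∨ (((E ∨ B) → D) → (D ∨ C))) ∨ (¬A ∧ E)
⇔ ¬(¬(¬A ∧ B) ∨ ¬((E ∨ B) → D) ∨ D ∨ C) ∨ (¬A ∧ E)
⇔ ¬(¬(¬A ∧ B) ∨ ¬(¬(E ∨ B) ∨ D) ∨ D ∨ C) ∨ (¬A ∧ E)
⇔ (¬¬(¬A ∧ B) ∧ ¬¬(¬(E ∨ B) ∨ D) ∧ ¬D ∧ ¬C) ∨ (¬A ∧ E)
⇔ (¬A ∧ B ∧ ¬¬(¬(E ∨ B) ∨ D) ∧ ¬D ∧ ¬C) ∨ (¬A ∧ E)
⇔ (¬A ∧ B ∧ (¬(E ∨ B) ∨ D) ∧ ¬D ∧ ¬C) ∨ (¬A ∧ E)
⇔ (¬A ∧ B ∧ ((¬E ∧ ¬B) ∨ D) ∧ ¬D ∧ ¬C) ∨ (¬A ∧ E)
⇔ (¬A ∧ B ∧ ¬E ∧ ¬B ∧ ¬D ∧ ¬C) ∨ (¬A ∧ B ∧ D ∧ ¬D ∧ ¬C) ∨ (¬A ∧ E)
⇔ ¬A ∧ E

¬A ∧ E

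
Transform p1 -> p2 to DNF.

~p1 | p2

p1 -> p2
⇔ ~p1 | p2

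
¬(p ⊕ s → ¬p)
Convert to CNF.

¬(p ⊕ s → ¬p)
= ¬(¬(p ⊕ s) ∨ ¬p)
= ¬(¬((p ∨ s) ∧ ¬(p ∧ s)) ∨ ¬p)
= ¬¬((p ∨ s) ∧ ¬(p ∧ s)) ∧ ¬¬p
= (p ∨ s) ∧ ¬(p ∧ s) ∧ ¬¬p
= (p ∨ s) ∧ (¬p ∨ ¬s) ∧ ¬¬p
= (p ∨ s) ∧ (¬p ∨ ¬s) ∧ p
= (¬p ∨ ¬s) ∧ p

(¬p ∨ ¬s) ∧ p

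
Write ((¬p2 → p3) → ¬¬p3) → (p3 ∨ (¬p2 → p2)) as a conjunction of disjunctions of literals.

p2 ∨ p3

((¬p2 → p3) → ¬¬p3) → (p3 ∨ (¬p2 → p2))
= ¬((¬p2 → p3) → ¬¬p3) ∨ p3 ∨ (¬p2 → p2)
= ¬(¬(¬p2 → p3) ∨ ¬¬p3) ∨ p3 ∨ (¬p2 → p2)
= ¬(¬(¬¬p2 ∨ p3) ∨ ¬¬p3) ∨ p3 ∨ (¬p2 → p2)
= ¬(¬(¬¬p2 ∨ p3) ∨ ¬¬p3) ∨ p3 ∨ ¬¬p2 ∨ p2
= (¬¬(¬¬p2 ∨ p3) ∧ ¬¬¬p3) ∨ p3 ∨ ¬¬p2 ∨ p2
= ((¬¬p2 ∨ p3) ∧ ¬¬¬p3) ∨ p3 ∨ ¬¬p2 ∨ p2
= ((p2 ∨ p3) ∧ ¬¬¬p3) ∨ p3 ∨ ¬¬p2 ∨ p2
= ((p2 ∨ p3) ∧ ¬p3) ∨ p3 ∨ ¬¬p2 ∨ p2
= ((p2 ∨ p3) ∧ ¬p3) ∨ p3 ∨ p2 ∨ p2
= (p2 ∨ p3 ∨ p3 ∨ p2 ∨ p2) ∧ (¬p3 ∨ p3 ∨ p2 ∨ p2)
= p2 ∨ p3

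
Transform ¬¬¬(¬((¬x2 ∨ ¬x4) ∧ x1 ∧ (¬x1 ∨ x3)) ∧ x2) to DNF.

(¬x4 ∧ x1 ∧ x3) ∨ ¬x2

¬¬¬(¬((¬x2 ∨ ¬x4) ∧ x1 ∧ (¬x1 ∨ x3)) ∧ x2)
≡ ¬(¬((¬x2 ∨ ¬x4) ∧ x1 ∧ (¬x1 ∨ x3)) ∧ x2)
≡ ¬¬((¬x2 ∨ ¬x4) ∧ x1 ∧ (¬x1 ∨ x3)) ∨ ¬x2
≡ ((¬x2 ∨ ¬x4) ∧ x1 ∧ (¬x1 ∨ x3)) ∨ ¬x2
≡ (¬x2 ∧ x1 ∧ ¬x1) ∨ (¬x2 ∧ x1 ∧ x3) ∨ (¬x4 ∧ x1 ∧ ¬x1) ∨ (¬x4 ∧ x1 ∧ x3) ∨ ¬x2
≡ (¬x4 ∧ x1 ∧ x3) ∨ ¬x2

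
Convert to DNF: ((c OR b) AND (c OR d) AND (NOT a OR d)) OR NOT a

((c OR b) AND (c OR d) AND (NOT a OR d)) OR NOT a
= (c AND c AND NOT a) OR (c AND c AND d) OR (c AND d AND NOT a) OR (c AND d AND d) OR (b AND c AND NOT a) OR (b AND c AND d) OR (b AND d AND NOT a) OR (b AND d AND d) OR NOT a   (distribute AND over OR)
= (c AND d) OR (b AND d) OR NOT a   (simplify)

(c AND d) OR (b AND d) OR NOT a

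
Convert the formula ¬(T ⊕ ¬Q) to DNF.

(¬T ∧ Q) ∨ (¬Q ∧ T)

¬(T ⊕ ¬Q)
= ¬((T ∧ ¬¬Q) ∨ (¬T ∧ ¬Q))   (expand ⊕)
= ¬(T ∧ ¬¬Q) ∧ ¬(¬T ∧ ¬Q)   (De Morgan)
= (¬T ∨ ¬¬¬Q) ∧ ¬(¬T ∧ ¬Q)   (De Morgan)
= (¬T ∨ ¬Q) ∧ ¬(¬T ∧ ¬Q)   (double negation)
= (¬T ∨ ¬Q) ∧ (¬¬T ∨ ¬¬Q)   (De Morgan)
= (¬T ∨ ¬Q) ∧ (T ∨ ¬¬Q)   (double negation)
= (¬T ∨ ¬Q) ∧ (T ∨ Q)   (double negation)
= (¬T ∧ T) ∨ (¬T ∧ Q) ∨ (¬Q ∧ T) ∨ (¬Q ∧ Q)   (distribute ∧ over ∨)
= (¬T ∧ Q) ∨ (¬Q ∧ T)   (simplify)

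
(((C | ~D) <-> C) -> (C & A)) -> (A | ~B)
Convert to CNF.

D | C | A | ~B

(((C | ~D) <-> C) -> (C & A)) -> (A | ~B)
⇔ ~(((C | ~D) <-> C) -> (C & A)) | A | ~B   [eliminate ->]
⇔ ~(~((C | ~D) <-> C) | (C & A)) | A | ~B   [eliminate ->]
⇔ ~(~(((C | ~D) -> C) & (C -> (C | ~D))) | (C & A)) | A | ~B   [eliminate <->]
⇔ ~(~((~(C | ~D) | C) & (C -> (C | ~D))) | (C & A)) | A | ~B   [eliminate ->]
⇔ ~(~((~(C | ~D) | C) & (~C | C | ~D)) | (C & A)) | A | ~B   [eliminate ->]
⇔ (~~((~(C | ~D) | C) & (~C | C | ~D)) & ~(C & A)) | A | ~B   [De Morgan]
⇔ ((~(C | ~D) | C) & (~C | C | ~D) & ~(C & A)) | A | ~B   [double negation]
⇔ (((~C & ~~D) | C) & (~C | C | ~D) & ~(C & A)) | A | ~B   [De Morgan]
⇔ (((~C & D) | C) & (~C | C | ~D) & ~(C & A)) | A | ~B   [double negation]
⇔ (((~C & D) | C) & (~C | C | ~D) & (~C | ~A)) | A | ~B   [De Morgan]
⇔ (~C | C | A | ~B) & (D | C | A | ~B) & (~C | C | ~D | A | ~B) & (~C | ~A | A | ~B)   [distribute | over &]
⇔ D | C | A | ~B   [simplify]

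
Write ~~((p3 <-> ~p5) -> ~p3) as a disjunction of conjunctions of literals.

(p3 & p5) | ~p3

~~((p3 <-> ~p5) -> ~p3)
⇔ ~~(~(p3 <-> ~p5) | ~p3)   [eliminate ->]
⇔ ~~(~((p3 -> ~p5) & (~p5 -> p3)) | ~p3)   [eliminate <->]
⇔ ~~(~((~p3 | ~p5) & (~p5 -> p3)) | ~p3)   [eliminate ->]
⇔ ~~(~((~p3 | ~p5) & (~~p5 | p3)) | ~p3)   [eliminate ->]
⇔ ~((~p3 | ~p5) & (~~p5 | p3)) | ~p3   [double negation]
⇔ ~(~p3 | ~p5) | ~(~~p5 | p3) | ~p3   [De Morgan]
⇔ (~~p3 & ~~p5) | ~(~~p5 | p3) | ~p3   [De Morgan]
⇔ (p3 & ~~p5) | ~(~~p5 | p3) | ~p3   [double negation]
⇔ (p3 & p5) | ~(~~p5 | p3) | ~p3   [double negation]
⇔ (p3 & p5) | (~~~p5 & ~p3) | ~p3   [De Morgan]
⇔ (p3 & p5) | (~p5 & ~p3) | ~p3   [double negation]
⇔ (p3 & p5) | ~p3   [simplify]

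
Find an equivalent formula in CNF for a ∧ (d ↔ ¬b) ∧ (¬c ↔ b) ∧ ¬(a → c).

a ∧ (¬d ∨ ¬b) ∧ (b ∨ d) ∧ (c ∨ b) ∧ ¬c

a ∧ (d ↔ ¬b) ∧ (¬c ↔ b) ∧ ¬(a → c)
⇔ a ∧ (d → ¬b) ∧ (¬b → d) ∧ (¬c ↔ b) ∧ ¬(a → c)   [eliminate ↔]
⇔ a ∧ (¬d ∨ ¬b) ∧ (¬b → d) ∧ (¬c ↔ b) ∧ ¬(a → c)   [eliminate →]
⇔ a ∧ (¬d ∨ ¬b) ∧ (¬¬b ∨ d) ∧ (¬c ↔ b) ∧ ¬(a → c)   [eliminate →]
⇔ a ∧ (¬d ∨ ¬b) ∧ (¬¬b ∨ d) ∧ (¬c → b) ∧ (b → ¬c) ∧ ¬(a → c)   [eliminate ↔]
⇔ a ∧ (¬d ∨ ¬b) ∧ (¬¬b ∨ d) ∧ (¬¬c ∨ b) ∧ (b → ¬c) ∧ ¬(a → c)   [eliminate →]
⇔ a ∧ (¬d ∨ ¬b) ∧ (¬¬b ∨ d) ∧ (¬¬c ∨ b) ∧ (¬b ∨ ¬c) ∧ ¬(a → c)   [eliminate →]
⇔ a ∧ (¬d ∨ ¬b) ∧ (¬¬b ∨ d) ∧ (¬¬c ∨ b) ∧ (¬b ∨ ¬c) ∧ ¬(¬a ∨ c)   [eliminate →]
⇔ a ∧ (¬d ∨ ¬b) ∧ (b ∨ d) ∧ (¬¬c ∨ b) ∧ (¬b ∨ ¬c) ∧ ¬(¬a ∨ c)   [double negation]
⇔ a ∧ (¬d ∨ ¬b) ∧ (b ∨ d) ∧ (c ∨ b) ∧ (¬b ∨ ¬c) ∧ ¬(¬a ∨ c)   [double negation]
⇔ a ∧ (¬d ∨ ¬b) ∧ (b ∨ d) ∧ (c ∨ b) ∧ (¬b ∨ ¬c) ∧ ¬¬a ∧ ¬c   [De Morgan]
⇔ a ∧ (¬d ∨ ¬b) ∧ (b ∨ d) ∧ (c ∨ b) ∧ (¬b ∨ ¬c) ∧ a ∧ ¬c   [double negation]
⇔ a ∧ (¬d ∨ ¬b) ∧ (b ∨ d) ∧ (c ∨ b) ∧ ¬c   [simplify]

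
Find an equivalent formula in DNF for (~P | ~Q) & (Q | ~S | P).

(~P & Q) | (~P & ~S) | (~Q & ~S) | (~Q & P)

(~P | ~Q) & (Q | ~S | P)
≡ (~P & Q) | (~P & ~S) | (~P & P) | (~Q & Q) | (~Q & ~S) | (~Q & P)   [distribute & over |]
≡ (~P & Q) | (~P & ~S) | (~Q & ~S) | (~Q & P)   [simplify]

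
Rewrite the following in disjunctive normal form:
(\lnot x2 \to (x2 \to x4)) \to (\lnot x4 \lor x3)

(\lnot x2 \to (x2 \to x4)) \to (\lnot x4 \lor x3)
≡ \lnot (\lnot x2 \to (x2 \to x4)) \lor \lnot x4 \lor x3
≡ \lnot (\lnot \lnot x2 \lor (x2 \to x4)) \lor \lnot x4 \lor x3
≡ \lnot (\lnot \lnot x2 \lor \lnot x2 \lor x4) \lor \lnot x4 \lor x3
≡ (\lnot \lnot \lnot x2 \land \lnot \lnot x2 \land \lnot x4) \lor \lnot x4 \lor x3
≡ (\lnot x2 \land \lnot \lnot x2 \land \lnot x4) \lor \lnot x4 \lor x3
≡ (\lnot x2 \land x2 \land \lnot x4) \lor \lnot x4 \lor x3
≡ \lnot x4 \lor x3

\lnot x4 \lor x3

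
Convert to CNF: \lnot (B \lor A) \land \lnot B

\lnot (B \lor A) \land \lnot B
≡ \lnot B \land \lnot A \land \lnot B   (De Morgan)
≡ \lnot B \land \lnot A   (simplify)

\lnot B \land \lnot A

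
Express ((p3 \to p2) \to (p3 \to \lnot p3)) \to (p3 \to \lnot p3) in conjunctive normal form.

\lnot p3 \lor p2

((p3 \to p2) \to (p3 \to \lnot p3)) \to (p3 \to \lnot p3)
≡ \lnot ((p3 \to p2) \to (p3 \to \lnot p3)) \lor (p3 \to \lnot p3)
≡ \lnot (\lnot (p3 \to p2) \lor (p3 \to \lnot p3)) \lor (p3 \to \lnot p3)
≡ \lnot (\lnot (\lnot p3 \lor p2) \lor (p3 \to \lnot p3)) \lor (p3 \to \lnot p3)
≡ \lnot (\lnot (\lnot p3 \lor p2) \lor \lnot p3 \lor \lnot p3) \lor (p3 \to \lnot p3)
≡ \lnot (\lnot (\lnot p3 \lor p2) \lor \lnot p3 \lor \lnot p3) \lor \lnot p3 \lor \lnot p3
≡ (\lnot \lnot (\lnot p3 \lor p2) \land \lnot \lnot p3 \land \lnot \lnot p3) \lor \lnot p3 \lor \lnot p3
≡ ((\lnot p3 \lor p2) \land \lnot \lnot p3 \land \lnot \lnot p3) \lor \lnot p3 \lor \lnot p3
≡ ((\lnot p3 \lor p2) \land p3 \land \lnot \lnot p3) \lor \lnot p3 \lor \lnot p3
≡ ((\lnot p3 \lor p2) \land p3 \land p3) \lor \lnot p3 \lor \lnot p3
≡ (\lnot p3 \lor p2 \lor \lnot p3 \lor \lnot p3) \land (p3 \lor \lnot p3 \lor \lnot p3) \land (p3 \lor \lnot p3 \lor \lnot p3)
≡ \lnot p3 \lor p2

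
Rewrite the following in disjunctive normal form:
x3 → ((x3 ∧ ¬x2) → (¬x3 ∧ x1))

¬x3 ∨ x2

x3 → ((x3 ∧ ¬x2) → (¬x3 ∧ x1))
= ¬x3 ∨ ((x3 ∧ ¬x2) → (¬x3 ∧ x1))   [eliminate →]
= ¬x3 ∨ ¬(x3 ∧ ¬x2) ∨ (¬x3 ∧ x1)   [eliminate →]
= ¬x3 ∨ ¬x3 ∨ ¬¬x2 ∨ (¬x3 ∧ x1)   [De Morgan]
= ¬x3 ∨ ¬x3 ∨ x2 ∨ (¬x3 ∧ x1)   [double negation]
= ¬x3 ∨ x2   [simplify]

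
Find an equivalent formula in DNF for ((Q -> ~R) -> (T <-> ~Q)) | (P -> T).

((Q -> ~R) -> (T <-> ~Q)) | (P -> T)
≡ ~(Q -> ~R) | (T <-> ~Q) | (P -> T)   [eliminate ->]
≡ ~(~Q | ~R) | (T <-> ~Q) | (P -> T)   [eliminate ->]
≡ ~(~Q | ~R) | ((T -> ~Q) & (~Q -> T)) | (P -> T)   [eliminate <->]
≡ ~(~Q | ~R) | ((~T | ~Q) & (~Q -> T)) | (P -> T)   [eliminate ->]
≡ ~(~Q | ~R) | ((~T | ~Q) & (~~Q | T)) | (P -> T)   [eliminate ->]
≡ ~(~Q | ~R) | ((~T | ~Q) & (~~Q | T)) | ~P | T   [eliminate ->]
≡ (~~Q & ~~R) | ((~T | ~Q) & (~~Q | T)) | ~P | T   [De Morgan]
≡ (Q & ~~R) | ((~T | ~Q) & (~~Q | T)) | ~P | T   [double negation]
≡ (Q & R) | ((~T | ~Q) & (~~Q | T)) | ~P | T   [double negation]
≡ (Q & R) | ((~T | ~Q) & (Q | T)) | ~P | T   [double negation]
≡ (Q & R) | (~T & Q) | (~T & T) | (~Q & Q) | (~Q & T) | ~P | T   [distribute & over |]
≡ (Q & R) | (~T & Q) | ~P | T   [simplify]

(Q & R) | (~T & Q) | ~P | T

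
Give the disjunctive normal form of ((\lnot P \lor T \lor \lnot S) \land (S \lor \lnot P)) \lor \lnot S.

\lnot P \lor (T \land S) \lor \lnot S

((\lnot P \lor T \lor \lnot S) \land (S \lor \lnot P)) \lor \lnot S
≡ (\lnot P \land S) \lor (\lnot P \land \lnot P) \lor (T \land S) \lor (T \land \lnot P) \lor (\lnot S \land S) \lor (\lnot S \land \lnot P) \lor \lnot S
≡ \lnot P \lor (T \land S) \lor \lnot S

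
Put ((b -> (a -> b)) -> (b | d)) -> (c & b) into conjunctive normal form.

(~b | c) & (~d | c) & (~d | b)

((b -> (a -> b)) -> (b | d)) -> (c & b)
≡ ~((b -> (a -> b)) -> (b | d)) | (c & b)   [eliminate ->]
≡ ~(~(b -> (a -> b)) | b | d) | (c & b)   [eliminate ->]
≡ ~(~(~b | (a -> b)) | b | d) | (c & b)   [eliminate ->]
≡ ~(~(~b | ~a | b) | b | d) | (c & b)   [eliminate ->]
≡ (~~(~b | ~a | b) & ~b & ~d) | (c & b)   [De Morgan]
≡ ((~b | ~a | b) & ~b & ~d) | (c & b)   [double negation]
≡ (~b | ~a | b | c) & (~b | ~a | b | b) & (~b | c) & (~b | b) & (~d | c) & (~d | b)   [distribute | over &]
≡ (~b | c) & (~d | c) & (~d | b)   [simplify]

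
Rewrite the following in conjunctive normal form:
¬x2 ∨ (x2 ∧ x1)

¬x2 ∨ (x2 ∧ x1)
⇔ (¬x2 ∨ x2) ∧ (¬x2 ∨ x1)
⇔ ¬x2 ∨ x1

¬x2 ∨ x1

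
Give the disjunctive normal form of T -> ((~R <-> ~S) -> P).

~T | (~R & S) | (~S & R) | P

T -> ((~R <-> ~S) -> P)
≡ ~T | ((~R <-> ~S) -> P)   [eliminate ->]
≡ ~T | ~(~R <-> ~S) | P   [eliminate ->]
≡ ~T | ~((~R -> ~S) & (~S -> ~R)) | P   [eliminate <->]
≡ ~T | ~((~~R | ~S) & (~S -> ~R)) | P   [eliminate ->]
≡ ~T | ~((~~R | ~S) & (~~S | ~R)) | P   [eliminate ->]
≡ ~T | ~(~~R | ~S) | ~(~~S | ~R) | P   [De Morgan]
≡ ~T | (~~~R & ~~S) | ~(~~S | ~R) | P   [De Morgan]
≡ ~T | (~R & ~~S) | ~(~~S | ~R) | P   [double negation]
≡ ~T | (~R & S) | ~(~~S | ~R) | P   [double negation]
≡ ~T | (~R & S) | (~~~S & ~~R) | P   [De Morgan]
≡ ~T | (~R & S) | (~S & ~~R) | P   [double negation]
≡ ~T | (~R & S) | (~S & R) | P   [double negation]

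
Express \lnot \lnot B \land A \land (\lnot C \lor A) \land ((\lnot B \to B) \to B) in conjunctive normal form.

\lnot \lnot B \land A \land (\lnot C \lor A) \land ((\lnot B \to B) \to B)
⇔ \lnot \lnot B \land A \land (\lnot C \lor A) \land (\lnot (\lnot B \to B) \lor B)   [eliminate \to]
⇔ \lnot \lnot B \land A \land (\lnot C \lor A) \land (\lnot (\lnot \lnot B \lor B) \lor B)   [eliminate \to]
⇔ B \land A \land (\lnot C \lor A) \land (\lnot (\lnot \lnot B \lor B) \lor B)   [double negation]
⇔ B \land A \land (\lnot C \lor A) \land ((\lnot \lnot \lnot B \land \lnot B) \lor B)   [De Morgan]
⇔ B \land A \land (\lnot C \lor A) \land ((\lnot B \land \lnot B) \lor B)   [double negation]
⇔ B \land A \land (\lnot C \lor A) \land (\lnot B \lor B) \land (\lnot B \lor B)   [distribute \lor over \land]
⇔ B \land A   [simplify]

B \land A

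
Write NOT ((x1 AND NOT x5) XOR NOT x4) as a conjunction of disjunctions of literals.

(NOT x1 OR x5 OR NOT x4) AND (x4 OR x1) AND (x4 OR NOT x5)

NOT ((x1 AND NOT x5) XOR NOT x4)
⇔ NOT (((x1 AND NOT x5) OR NOT x4) AND NOT (x1 AND NOT x5 AND NOT x4))   [expand XOR]
⇔ NOT ((x1 AND NOT x5) OR NOT x4) OR NOT NOT (x1 AND NOT x5 AND NOT x4)   [De Morgan]
⇔ (NOT (x1 AND NOT x5) AND NOT NOT x4) OR NOT NOT (x1 AND NOT x5 AND NOT x4)   [De Morgan]
⇔ ((NOT x1 OR NOT NOT x5) AND NOT NOT x4) OR NOT NOT (x1 AND NOT x5 AND NOT x4)   [De Morgan]
⇔ ((NOT x1 OR x5) AND NOT NOT x4) OR NOT NOT (x1 AND NOT x5 AND NOT x4)   [double negation]
⇔ ((NOT x1 OR x5) AND x4) OR NOT NOT (x1 AND NOT x5 AND NOT x4)   [double negation]
⇔ ((NOT x1 OR x5) AND x4) OR (x1 AND NOT x5 AND NOT x4)   [double negation]
⇔ (NOT x1 OR x5 OR x1) AND (NOT x1 OR x5 OR NOT x5) AND (NOT x1 OR x5 OR NOT x4) AND (x4 OR x1) AND (x4 OR NOT x5) AND (x4 OR NOT x4)   [distribute OR over AND]
⇔ (NOT x1 OR x5 OR NOT x4) AND (x4 OR x1) AND (x4 OR NOT x5)   [simplify]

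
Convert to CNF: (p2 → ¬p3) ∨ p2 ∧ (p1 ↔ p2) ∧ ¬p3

¬p2 ∨ ¬p3

(p2 → ¬p3) ∨ p2 ∧ (p1 ↔ p2) ∧ ¬p3
⇔ ¬p2 ∨ ¬p3 ∨ p2 ∧ (p1 ↔ p2) ∧ ¬p3
⇔ ¬p2 ∨ ¬p3 ∨ p2 ∧ (p1 → p2) ∧ (p2 → p1) ∧ ¬p3
⇔ ¬p2 ∨ ¬p3 ∨ p2 ∧ (¬p1 ∨ p2) ∧ (p2 → p1) ∧ ¬p3
⇔ ¬p2 ∨ ¬p3 ∨ p2 ∧ (¬p1 ∨ p2) ∧ (¬p2 ∨ p1) ∧ ¬p3
⇔ (¬p2 ∨ ¬p3 ∨ p2) ∧ (¬p2 ∨ ¬p3 ∨ ¬p1 ∨ p2) ∧ (¬p2 ∨ ¬p3 ∨ ¬p2 ∨ p1) ∧ (¬p2 ∨ ¬p3 ∨ ¬p3)
⇔ ¬p2 ∨ ¬p3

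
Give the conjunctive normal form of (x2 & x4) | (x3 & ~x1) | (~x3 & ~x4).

(x2 | x3 | ~x4) & (x2 | ~x1 | ~x3) & (x2 | ~x1 | ~x4) & (x4 | ~x1 | ~x3)

(x2 & x4) | (x3 & ~x1) | (~x3 & ~x4)
= (x2 | x3 | ~x3) & (x2 | x3 | ~x4) & (x2 | ~x1 | ~x3) & (x2 | ~x1 | ~x4) & (x4 | x3 | ~x3) & (x4 | x3 | ~x4) & (x4 | ~x1 | ~x3) & (x4 | ~x1 | ~x4)   — distribute | over &
= (x2 | x3 | ~x4) & (x2 | ~x1 | ~x3) & (x2 | ~x1 | ~x4) & (x4 | ~x1 | ~x3)   — simplify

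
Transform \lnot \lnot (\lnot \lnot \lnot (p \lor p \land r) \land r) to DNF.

\lnot \lnot (\lnot \lnot \lnot (p \lor p \land r) \land r)
⇔ \lnot \lnot \lnot (p \lor p \land r) \land r   [double negation]
⇔ \lnot (p \lor p \land r) \land r   [double negation]
⇔ \lnot p \land \lnot (p \land r) \land r   [De Morgan]
⇔ \lnot p \land (\lnot p \lor \lnot r) \land r   [De Morgan]
⇔ \lnot p \land \lnot p \land r \lor \lnot p \land \lnot r \land r   [distribute \land over \lor]
⇔ \lnot p \land r   [simplify]

\lnot p \land r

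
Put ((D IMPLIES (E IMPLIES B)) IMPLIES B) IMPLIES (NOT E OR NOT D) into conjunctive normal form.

(NOT D OR NOT E OR B) AND (NOT B OR NOT E OR NOT D)

((D IMPLIES (E IMPLIES B)) IMPLIES B) IMPLIES (NOT E OR NOT D)
= NOT ((D IMPLIES (E IMPLIES B)) IMPLIES B) OR NOT E OR NOT D   [eliminate IMPLIES]
= NOT (NOT (D IMPLIES (E IMPLIES B)) OR B) OR NOT E OR NOT D   [eliminate IMPLIES]
= NOT (NOT (NOT D OR (E IMPLIES B)) OR B) OR NOT E OR NOT D   [eliminate IMPLIES]
= NOT (NOT (NOT D OR NOT E OR B) OR B) OR NOT E OR NOT D   [eliminate IMPLIES]
= (NOT NOT (NOT D OR NOT E OR B) AND NOT B) OR NOT E OR NOT D   [De Morgan]
= ((NOT D OR NOT E OR B) AND NOT B) OR NOT E OR NOT D   [double negation]
= (NOT D OR NOT E OR B OR NOT E OR NOT D) AND (NOT B OR NOT E OR NOT D)   [distribute OR over AND]
= (NOT D OR NOT E OR B) AND (NOT B OR NOT E OR NOT D)   [simplify]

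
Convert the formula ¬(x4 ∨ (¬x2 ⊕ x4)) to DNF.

¬(x4 ∨ (¬x2 ⊕ x4))
= ¬(x4 ∨ (¬x2 ∧ ¬x4) ∨ (¬¬x2 ∧ x4))   — expand ⊕
= ¬x4 ∧ ¬(¬x2 ∧ ¬x4) ∧ ¬(¬¬x2 ∧ x4)   — De Morgan
= ¬x4 ∧ (¬¬x2 ∨ ¬¬x4) ∧ ¬(¬¬x2 ∧ x4)   — De Morgan
= ¬x4 ∧ (x2 ∨ ¬¬x4) ∧ ¬(¬¬x2 ∧ x4)   — double negation
= ¬x4 ∧ (x2 ∨ x4) ∧ ¬(¬¬x2 ∧ x4)   — double negation
= ¬x4 ∧ (x2 ∨ x4) ∧ (¬¬¬x2 ∨ ¬x4)   — De Morgan
= ¬x4 ∧ (x2 ∨ x4) ∧ (¬x2 ∨ ¬x4)   — double negation
= (¬x4 ∧ x2 ∧ ¬x2) ∨ (¬x4 ∧ x2 ∧ ¬x4) ∨ (¬x4 ∧ x4 ∧ ¬x2) ∨ (¬x4 ∧ x4 ∧ ¬x4)   — distribute ∧ over ∨
= ¬x4 ∧ x2   — simplify

¬x4 ∧ x2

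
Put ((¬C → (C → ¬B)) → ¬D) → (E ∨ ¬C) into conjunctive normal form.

((¬C → (C → ¬B)) → ¬D) → (E ∨ ¬C)
= ¬((¬C → (C → ¬B)) → ¬D) ∨ E ∨ ¬C   [eliminate →]
= ¬(¬(¬C → (C → ¬B)) ∨ ¬D) ∨ E ∨ ¬C   [eliminate →]
= ¬(¬(¬¬C ∨ (C → ¬B)) ∨ ¬D) ∨ E ∨ ¬C   [eliminate →]
= ¬(¬(¬¬C ∨ ¬C ∨ ¬B) ∨ ¬D) ∨ E ∨ ¬C   [eliminate →]
= (¬¬(¬¬C ∨ ¬C ∨ ¬B) ∧ ¬¬D) ∨ E ∨ ¬C   [De Morgan]
= ((¬¬C ∨ ¬C ∨ ¬B) ∧ ¬¬D) ∨ E ∨ ¬C   [double negation]
= ((C ∨ ¬C ∨ ¬B) ∧ ¬¬D) ∨ E ∨ ¬C   [double negation]
= ((C ∨ ¬C ∨ ¬B) ∧ D) ∨ E ∨ ¬C   [double negation]
= (C ∨ ¬C ∨ ¬B ∨ E ∨ ¬C) ∧ (D ∨ E ∨ ¬C)   [distribute ∨ over ∧]
= D ∨ E ∨ ¬C   [simplify]

D ∨ E ∨ ¬C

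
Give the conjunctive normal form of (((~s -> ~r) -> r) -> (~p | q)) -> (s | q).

(r | s | q) & (p | s | q)

(((~s -> ~r) -> r) -> (~p | q)) -> (s | q)
≡ ~(((~s -> ~r) -> r) -> (~p | q)) | s | q   [eliminate ->]
≡ ~(~((~s -> ~r) -> r) | ~p | q) | s | q   [eliminate ->]
≡ ~(~(~(~s -> ~r) | r) | ~p | q) | s | q   [eliminate ->]
≡ ~(~(~(~~s | ~r) | r) | ~p | q) | s | q   [eliminate ->]
≡ (~~(~(~~s | ~r) | r) & ~~p & ~q) | s | q   [De Morgan]
≡ ((~(~~s | ~r) | r) & ~~p & ~q) | s | q   [double negation]
≡ (((~~~s & ~~r) | r) & ~~p & ~q) | s | q   [De Morgan]
≡ (((~s & ~~r) | r) & ~~p & ~q) | s | q   [double negation]
≡ (((~s & r) | r) & ~~p & ~q) | s | q   [double negation]
≡ (((~s & r) | r) & p & ~q) | s | q   [double negation]
≡ (~s | r | s | q) & (r | r | s | q) & (p | s | q) & (~q | s | q)   [distribute | over &]
≡ (r | s | q) & (p | s | q)   [simplify]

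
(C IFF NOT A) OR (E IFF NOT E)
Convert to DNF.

(C IFF NOT A) OR (E IFF NOT E)
= ((C IMPLIES NOT A) AND (NOT A IMPLIES C)) OR (E IFF NOT E)   [eliminate IFF]
= ((NOT C OR NOT A) AND (NOT A IMPLIES C)) OR (E IFF NOT E)   [eliminate IMPLIES]
= ((NOT C OR NOT A) AND (NOT NOT A OR C)) OR (E IFF NOT E)   [eliminate IMPLIES]
= ((NOT C OR NOT A) AND (NOT NOT A OR C)) OR ((E IMPLIES NOT E) AND (NOT E IMPLIES E))   [eliminate IFF]
= ((NOT C OR NOT A) AND (NOT NOT A OR C)) OR ((NOT E OR NOT E) AND (NOT E IMPLIES E))   [eliminate IMPLIES]
= ((NOT C OR NOT A) AND (NOT NOT A OR C)) OR ((NOT E OR NOT E) AND (NOT NOT E OR E))   [eliminate IMPLIES]
= ((NOT C OR NOT A) AND (A OR C)) OR ((NOT E OR NOT E) AND (NOT NOT E OR E))   [double negation]
= ((NOT C OR NOT A) AND (A OR C)) OR ((NOT E OR NOT E) AND (E OR E))   [double negation]
= (NOT C AND A) OR (NOT C AND C) OR (NOT A AND A) OR (NOT A AND C) OR (NOT E AND E) OR (NOT E AND E) OR (NOT E AND E) OR (NOT E AND E)   [distribute AND over OR]
= (NOT C AND A) OR (NOT A AND C)   [simplify]

(NOT C AND A) OR (NOT A AND C)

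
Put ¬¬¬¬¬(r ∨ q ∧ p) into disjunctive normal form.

¬¬¬¬¬(r ∨ q ∧ p)
≡ ¬¬¬(r ∨ q ∧ p)   [double negation]
≡ ¬(r ∨ q ∧ p)   [double negation]
≡ ¬r ∧ ¬(q ∧ p)   [De Morgan]
≡ ¬r ∧ (¬q ∨ ¬p)   [De Morgan]
≡ ¬r ∧ ¬q ∨ ¬r ∧ ¬p   [distribute ∧ over ∨]

¬r ∧ ¬q ∨ ¬r ∧ ¬p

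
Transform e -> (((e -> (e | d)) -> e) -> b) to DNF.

~e | b

e -> (((e -> (e | d)) -> e) -> b)
≡ ~e | (((e -> (e | d)) -> e) -> b)   [eliminate ->]
≡ ~e | ~((e -> (e | d)) -> e) | b   [eliminate ->]
≡ ~e | ~(~(e -> (e | d)) | e) | b   [eliminate ->]
≡ ~e | ~(~(~e | e | d) | e) | b   [eliminate ->]
≡ ~e | (~~(~e | e | d) & ~e) | b   [De Morgan]
≡ ~e | ((~e | e | d) & ~e) | b   [double negation]
≡ ~e | (~e & ~e) | (e & ~e) | (d & ~e) | b   [distribute & over |]
≡ ~e | b   [simplify]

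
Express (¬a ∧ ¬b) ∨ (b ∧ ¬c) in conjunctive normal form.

(¬a ∨ b) ∧ (¬a ∨ ¬c) ∧ (¬b ∨ ¬c)

(¬a ∧ ¬b) ∨ (b ∧ ¬c)
= (¬a ∨ b) ∧ (¬a ∨ ¬c) ∧ (¬b ∨ b) ∧ (¬b ∨ ¬c)   [distribute ∨ over ∧]
= (¬a ∨ b) ∧ (¬a ∨ ¬c) ∧ (¬b ∨ ¬c)   [simplify]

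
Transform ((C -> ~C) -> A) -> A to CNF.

~C | A

((C -> ~C) -> A) -> A
≡ ~((C -> ~C) -> A) | A
≡ ~(~(C -> ~C) | A) | A
≡ ~(~(~C | ~C) | A) | A
≡ (~~(~C | ~C) & ~A) | A
≡ ((~C | ~C) & ~A) | A
≡ (~C | ~C | A) & (~A | A)
≡ ~C | A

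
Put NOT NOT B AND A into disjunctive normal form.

B AND A

NOT NOT B AND A
⇔ B AND A   — double negation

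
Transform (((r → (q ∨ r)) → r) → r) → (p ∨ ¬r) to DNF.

p ∨ ¬r

(((r → (q ∨ r)) → r) → r) → (p ∨ ¬r)
⇔ ¬(((r → (q ∨ r)) → r) → r) ∨ p ∨ ¬r   [eliminate →]
⇔ ¬(¬((r → (q ∨ r)) → r) ∨ r) ∨ p ∨ ¬r   [eliminate →]
⇔ ¬(¬(¬(r → (q ∨ r)) ∨ r) ∨ r) ∨ p ∨ ¬r   [eliminate →]
⇔ ¬(¬(¬(¬r ∨ q ∨ r) ∨ r) ∨ r) ∨ p ∨ ¬r   [eliminate →]
⇔ (¬¬(¬(¬r ∨ q ∨ r) ∨ r) ∧ ¬r) ∨ p ∨ ¬r   [De Morgan]
⇔ ((¬(¬r ∨ q ∨ r) ∨ r) ∧ ¬r) ∨ p ∨ ¬r   [double negation]
⇔ (((¬¬r ∧ ¬q ∧ ¬r) ∨ r) ∧ ¬r) ∨ p ∨ ¬r   [De Morgan]
⇔ (((r ∧ ¬q ∧ ¬r) ∨ r) ∧ ¬r) ∨ p ∨ ¬r   [double negation]
⇔ (r ∧ ¬q ∧ ¬r ∧ ¬r) ∨ (r ∧ ¬r) ∨ p ∨ ¬r   [distribute ∧ over ∨]
⇔ p ∨ ¬r   [simplify]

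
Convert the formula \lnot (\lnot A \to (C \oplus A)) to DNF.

\lnot A \land \lnot C

\lnot (\lnot A \to (C \oplus A))
≡ \lnot (\lnot \lnot A \lor (C \oplus A))   (eliminate \to)
≡ \lnot (\lnot \lnot A \lor (C \land \lnot A) \lor (\lnot C \land A))   (expand \oplus)
≡ \lnot \lnot \lnot A \land \lnot (C \land \lnot A) \land \lnot (\lnot C \land A)   (De Morgan)
≡ \lnot A \land \lnot (C \land \lnot A) \land \lnot (\lnot C \land A)   (double negation)
≡ \lnot A \land (\lnot C \lor \lnot \lnot A) \land \lnot (\lnot C \land A)   (De Morgan)
≡ \lnot A \land (\lnot C \lor A) \land \lnot (\lnot C \land A)   (double negation)
≡ \lnot A \land (\lnot C \lor A) \land (\lnot \lnot C \lor \lnot A)   (De Morgan)
≡ \lnot A \land (\lnot C \lor A) \land (C \lor \lnot A)   (double negation)
≡ (\lnot A \land \lnot C \land C) \lor (\lnot A \land \lnot C \land \lnot A) \lor (\lnot A \land A \land C) \lor (\lnot A \land A \land \lnot A)   (distribute \land over \lor)
≡ \lnot A \land \lnot C   (simplify)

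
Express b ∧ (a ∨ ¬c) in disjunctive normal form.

b ∧ (a ∨ ¬c)
≡ (b ∧ a) ∨ (b ∧ ¬c)   [distribute ∧ over ∨]

(b ∧ a) ∨ (b ∧ ¬c)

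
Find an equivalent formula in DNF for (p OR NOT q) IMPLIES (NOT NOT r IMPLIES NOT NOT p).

(NOT p AND q) OR NOT r OR p

(p OR NOT q) IMPLIES (NOT NOT r IMPLIES NOT NOT p)
≡ NOT (p OR NOT q) OR (NOT NOT r IMPLIES NOT NOT p)   (eliminate IMPLIES)
≡ NOT (p OR NOT q) OR NOT NOT NOT r OR NOT NOT p   (eliminate IMPLIES)
≡ (NOT p AND NOT NOT q) OR NOT NOT NOT r OR NOT NOT p   (De Morgan)
≡ (NOT p AND q) OR NOT NOT NOT r OR NOT NOT p   (double negation)
≡ (NOT p AND q) OR NOT r OR NOT NOT p   (double negation)
≡ (NOT p AND q) OR NOT r OR p   (double negation)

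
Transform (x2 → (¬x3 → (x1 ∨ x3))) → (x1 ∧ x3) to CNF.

(x2 ∨ x1) ∧ (x2 ∨ x3) ∧ (¬x3 ∨ x1) ∧ (¬x1 ∨ x3)

(x2 → (¬x3 → (x1 ∨ x3))) → (x1 ∧ x3)
≡ ¬(x2 → (¬x3 → (x1 ∨ x3))) ∨ (x1 ∧ x3)   — eliminate →
≡ ¬(¬x2 ∨ (¬x3 → (x1 ∨ x3))) ∨ (x1 ∧ x3)   — eliminate →
≡ ¬(¬x2 ∨ ¬¬x3 ∨ x1 ∨ x3) ∨ (x1 ∧ x3)   — eliminate →
≡ (¬¬x2 ∧ ¬¬¬x3 ∧ ¬x1 ∧ ¬x3) ∨ (x1 ∧ x3)   — De Morgan
≡ (x2 ∧ ¬¬¬x3 ∧ ¬x1 ∧ ¬x3) ∨ (x1 ∧ x3)   — double negation
≡ (x2 ∧ ¬x3 ∧ ¬x1 ∧ ¬x3) ∨ (x1 ∧ x3)   — double negation
≡ (x2 ∨ x1) ∧ (x2 ∨ x3) ∧ (¬x3 ∨ x1) ∧ (¬x3 ∨ x3) ∧ (¬x1 ∨ x1) ∧ (¬x1 ∨ x3) ∧ (¬x3 ∨ x1) ∧ (¬x3 ∨ x3)   — distribute ∨ over ∧
≡ (x2 ∨ x1) ∧ (x2 ∨ x3) ∧ (¬x3 ∨ x1) ∧ (¬x1 ∨ x3)   — simplify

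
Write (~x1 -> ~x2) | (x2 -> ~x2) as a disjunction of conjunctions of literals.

x1 | ~x2

(~x1 -> ~x2) | (x2 -> ~x2)
≡ ~~x1 | ~x2 | (x2 -> ~x2)   [eliminate ->]
≡ ~~x1 | ~x2 | ~x2 | ~x2   [eliminate ->]
≡ x1 | ~x2 | ~x2 | ~x2   [double negation]
≡ x1 | ~x2   [simplify]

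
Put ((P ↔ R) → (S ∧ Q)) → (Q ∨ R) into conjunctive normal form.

((P ↔ R) → (S ∧ Q)) → (Q ∨ R)
≡ ¬((P ↔ R) → (S ∧ Q)) ∨ Q ∨ R   [eliminate →]
≡ ¬(¬(P ↔ R) ∨ (S ∧ Q)) ∨ Q ∨ R   [eliminate →]
≡ ¬(¬((P → R) ∧ (R → P)) ∨ (S ∧ Q)) ∨ Q ∨ R   [eliminate ↔]
≡ ¬(¬((¬P ∨ R) ∧ (R → P)) ∨ (S ∧ Q)) ∨ Q ∨ R   [eliminate →]
≡ ¬(¬((¬P ∨ R) ∧ (¬R ∨ P)) ∨ (S ∧ Q)) ∨ Q ∨ R   [eliminate →]
≡ (¬¬((¬P ∨ R) ∧ (¬R ∨ P)) ∧ ¬(S ∧ Q)) ∨ Q ∨ R   [De Morgan]
≡ ((¬P ∨ R) ∧ (¬R ∨ P) ∧ ¬(S ∧ Q)) ∨ Q ∨ R   [double negation]
≡ ((¬P ∨ R) ∧ (¬R ∨ P) ∧ (¬S ∨ ¬Q)) ∨ Q ∨ R   [De Morgan]
≡ (¬P ∨ R ∨ Q ∨ R) ∧ (¬R ∨ P ∨ Q ∨ R) ∧ (¬S ∨ ¬Q ∨ Q ∨ R)   [distribute ∨ over ∧]
≡ ¬P ∨ R ∨ Q   [simplify]

¬P ∨ R ∨ Q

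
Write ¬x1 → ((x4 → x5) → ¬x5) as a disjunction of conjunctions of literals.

x1 ∨ ¬x5

¬x1 → ((x4 → x5) → ¬x5)
= ¬¬x1 ∨ ((x4 → x5) → ¬x5)   [eliminate →]
= ¬¬x1 ∨ ¬(x4 → x5) ∨ ¬x5   [eliminate →]
= ¬¬x1 ∨ ¬(¬x4 ∨ x5) ∨ ¬x5   [eliminate →]
= x1 ∨ ¬(¬x4 ∨ x5) ∨ ¬x5   [double negation]
= x1 ∨ (¬¬x4 ∧ ¬x5) ∨ ¬x5   [De Morgan]
= x1 ∨ (x4 ∧ ¬x5) ∨ ¬x5   [double negation]
= x1 ∨ ¬x5   [simplify]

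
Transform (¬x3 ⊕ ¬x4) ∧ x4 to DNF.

¬x3 ∧ x4

(¬x3 ⊕ ¬x4) ∧ x4
≡ ((¬x3 ∧ ¬¬x4) ∨ (¬¬x3 ∧ ¬x4)) ∧ x4
≡ ((¬x3 ∧ x4) ∨ (¬¬x3 ∧ ¬x4)) ∧ x4
≡ ((¬x3 ∧ x4) ∨ (x3 ∧ ¬x4)) ∧ x4
≡ (¬x3 ∧ x4 ∧ x4) ∨ (x3 ∧ ¬x4 ∧ x4)
≡ ¬x3 ∧ x4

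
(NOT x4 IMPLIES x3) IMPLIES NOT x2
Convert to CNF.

(NOT x4 OR NOT x2) AND (NOT x3 OR NOT x2)

(NOT x4 IMPLIES x3) IMPLIES NOT x2
≡ NOT (NOT x4 IMPLIES x3) OR NOT x2   — eliminate IMPLIES
≡ NOT (NOT NOT x4 OR x3) OR NOT x2   — eliminate IMPLIES
≡ (NOT NOT NOT x4 AND NOT x3) OR NOT x2   — De Morgan
≡ (NOT x4 AND NOT x3) OR NOT x2   — double negation
≡ (NOT x4 OR NOT x2) AND (NOT x3 OR NOT x2)   — distribute OR over AND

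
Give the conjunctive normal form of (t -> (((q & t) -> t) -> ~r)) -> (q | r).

(t -> (((q & t) -> t) -> ~r)) -> (q | r)
⇔ ~(t -> (((q & t) -> t) -> ~r)) | q | r   [eliminate ->]
⇔ ~(~t | (((q & t) -> t) -> ~r)) | q | r   [eliminate ->]
⇔ ~(~t | ~((q & t) -> t) | ~r) | q | r   [eliminate ->]
⇔ ~(~t | ~(~(q & t) | t) | ~r) | q | r   [eliminate ->]
⇔ (~~t & ~~(~(q & t) | t) & ~~r) | q | r   [De Morgan]
⇔ (t & ~~(~(q & t) | t) & ~~r) | q | r   [double negation]
⇔ (t & (~(q & t) | t) & ~~r) | q | r   [double negation]
⇔ (t & (~q | ~t | t) & ~~r) | q | r   [De Morgan]
⇔ (t & (~q | ~t | t) & r) | q | r   [double negation]
⇔ (t | q | r) & (~q | ~t | t | q | r) & (r | q | r)   [distribute | over &]
⇔ r | q   [simplify]

r | q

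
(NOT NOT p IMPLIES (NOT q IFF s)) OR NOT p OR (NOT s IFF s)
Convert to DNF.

(NOT NOT p IMPLIES (NOT q IFF s)) OR NOT p OR (NOT s IFF s)
≡ NOT NOT NOT p OR (NOT q IFF s) OR NOT p OR (NOT s IFF s)   — eliminate IMPLIES
≡ NOT NOT NOT p OR ((NOT q IMPLIES s) AND (s IMPLIES NOT q)) OR NOT p OR (NOT s IFF s)   — eliminate IFF
≡ NOT NOT NOT p OR ((NOT NOT q OR s) AND (s IMPLIES NOT q)) OR NOT p OR (NOT s IFF s)   — eliminate IMPLIES
≡ NOT NOT NOT p OR ((NOT NOT q OR s) AND (NOT s OR NOT q)) OR NOT p OR (NOT s IFF s)   — eliminate IMPLIES
≡ NOT NOT NOT p OR ((NOT NOT q OR s) AND (NOT s OR NOT q)) OR NOT p OR ((NOT s IMPLIES s) AND (s IMPLIES NOT s))   — eliminate IFF
≡ NOT NOT NOT p OR ((NOT NOT q OR s) AND (NOT s OR NOT q)) OR NOT p OR ((NOT NOT s OR s) AND (s IMPLIES NOT s))   — eliminate IMPLIES
≡ NOT NOT NOT p OR ((NOT NOT q OR s) AND (NOT s OR NOT q)) OR NOT p OR ((NOT NOT s OR s) AND (NOT s OR NOT s))   — eliminate IMPLIES
≡ NOT p OR ((NOT NOT q OR s) AND (NOT s OR NOT q)) OR NOT p OR ((NOT NOT s OR s) AND (NOT s OR NOT s))   — double negation
≡ NOT p OR ((q OR s) AND (NOT s OR NOT q)) OR NOT p OR ((NOT NOT s OR s) AND (NOT s OR NOT s))   — double negation
≡ NOT p OR ((q OR s) AND (NOT s OR NOT q)) OR NOT p OR ((s OR s) AND (NOT s OR NOT s))   — double negation
≡ NOT p OR (q AND NOT s) OR (q AND NOT q) OR (s AND NOT s) OR (s AND NOT q) OR NOT p OR (s AND NOT s) OR (s AND NOT s) OR (s AND NOT s) OR (s AND NOT s)   — distribute AND over OR
≡ NOT p OR (q AND NOT s) OR (s AND NOT q)   — simplify

NOT p OR (q AND NOT s) OR (s AND NOT q)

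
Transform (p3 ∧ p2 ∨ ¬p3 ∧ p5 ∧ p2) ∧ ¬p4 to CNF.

(p3 ∨ p5) ∧ p2 ∧ ¬p4

(p3 ∧ p2 ∨ ¬p3 ∧ p5 ∧ p2) ∧ ¬p4
= (p3 ∨ ¬p3) ∧ (p3 ∨ p5) ∧ (p3 ∨ p2) ∧ (p2 ∨ ¬p3) ∧ (p2 ∨ p5) ∧ (p2 ∨ p2) ∧ ¬p4   — distribute ∨ over ∧
= (p3 ∨ p5) ∧ p2 ∧ ¬p4   — simplify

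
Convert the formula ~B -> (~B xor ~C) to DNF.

~B -> (~B xor ~C)
≡ ~~B | (~B xor ~C)   (eliminate ->)
≡ ~~B | (~B & ~~C) | (~~B & ~C)   (expand xor)
≡ B | (~B & ~~C) | (~~B & ~C)   (double negation)
≡ B | (~B & C) | (~~B & ~C)   (double negation)
≡ B | (~B & C) | (B & ~C)   (double negation)
≡ B | (~B & C)   (simplify)

B | (~B & C)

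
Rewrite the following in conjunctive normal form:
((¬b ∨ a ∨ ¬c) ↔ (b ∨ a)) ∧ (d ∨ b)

((¬b ∨ a ∨ ¬c) ↔ (b ∨ a)) ∧ (d ∨ b)
= ((¬b ∨ a ∨ ¬c) → (b ∨ a)) ∧ ((b ∨ a) → (¬b ∨ a ∨ ¬c)) ∧ (d ∨ b)   [eliminate ↔]
= (¬(¬b ∨ a ∨ ¬c) ∨ b ∨ a) ∧ ((b ∨ a) → (¬b ∨ a ∨ ¬c)) ∧ (d ∨ b)   [eliminate →]
= (¬(¬b ∨ a ∨ ¬c) ∨ b ∨ a) ∧ (¬(b ∨ a) ∨ ¬b ∨ a ∨ ¬c) ∧ (d ∨ b)   [eliminate →]
= ((¬¬b ∧ ¬a ∧ ¬¬c) ∨ b ∨ a) ∧ (¬(b ∨ a) ∨ ¬b ∨ a ∨ ¬c) ∧ (d ∨ b)   [De Morgan]
= ((b ∧ ¬a ∧ ¬¬c) ∨ b ∨ a) ∧ (¬(b ∨ a) ∨ ¬b ∨ a ∨ ¬c) ∧ (d ∨ b)   [double negation]
= ((b ∧ ¬a ∧ c) ∨ b ∨ a) ∧ (¬(b ∨ a) ∨ ¬b ∨ a ∨ ¬c) ∧ (d ∨ b)   [double negation]
= ((b ∧ ¬a ∧ c) ∨ b ∨ a) ∧ ((¬b ∧ ¬a) ∨ ¬b ∨ a ∨ ¬c) ∧ (d ∨ b)   [De Morgan]
= (b ∨ b ∨ a) ∧ (¬a ∨ b ∨ a) ∧ (c ∨ b ∨ a) ∧ (¬b ∨ ¬b ∨ a ∨ ¬c) ∧ (¬a ∨ ¬b ∨ a ∨ ¬c) ∧ (d ∨ b)   [distribute ∨ over ∧]
= (b ∨ a) ∧ (¬b ∨ a ∨ ¬c) ∧ (d ∨ b)   [simplify]

(b ∨ a) ∧ (¬b ∨ a ∨ ¬c) ∧ (d ∨ b)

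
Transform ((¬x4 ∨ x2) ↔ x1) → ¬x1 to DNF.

(x1 ∧ x4 ∧ ¬x2) ∨ ¬x1

((¬x4 ∨ x2) ↔ x1) → ¬x1
≡ ¬((¬x4 ∨ x2) ↔ x1) ∨ ¬x1   (eliminate →)
≡ ¬(((¬x4 ∨ x2) → x1) ∧ (x1 → (¬x4 ∨ x2))) ∨ ¬x1   (eliminate ↔)
≡ ¬((¬(¬x4 ∨ x2) ∨ x1) ∧ (x1 → (¬x4 ∨ x2))) ∨ ¬x1   (eliminate →)
≡ ¬((¬(¬x4 ∨ x2) ∨ x1) ∧ (¬x1 ∨ ¬x4 ∨ x2)) ∨ ¬x1   (eliminate →)
≡ ¬(¬(¬x4 ∨ x2) ∨ x1) ∨ ¬(¬x1 ∨ ¬x4 ∨ x2) ∨ ¬x1   (De Morgan)
≡ (¬¬(¬x4 ∨ x2) ∧ ¬x1) ∨ ¬(¬x1 ∨ ¬x4 ∨ x2) ∨ ¬x1   (De Morgan)
≡ ((¬x4 ∨ x2) ∧ ¬x1) ∨ ¬(¬x1 ∨ ¬x4 ∨ x2) ∨ ¬x1   (double negation)
≡ ((¬x4 ∨ x2) ∧ ¬x1) ∨ (¬¬x1 ∧ ¬¬x4 ∧ ¬x2) ∨ ¬x1   (De Morgan)
≡ ((¬x4 ∨ x2) ∧ ¬x1) ∨ (x1 ∧ ¬¬x4 ∧ ¬x2) ∨ ¬x1   (double negation)
≡ ((¬x4 ∨ x2) ∧ ¬x1) ∨ (x1 ∧ x4 ∧ ¬x2) ∨ ¬x1   (double negation)
≡ (¬x4 ∧ ¬x1) ∨ (x2 ∧ ¬x1) ∨ (x1 ∧ x4 ∧ ¬x2) ∨ ¬x1   (distribute ∧ over ∨)
≡ (x1 ∧ x4 ∧ ¬x2) ∨ ¬x1   (simplify)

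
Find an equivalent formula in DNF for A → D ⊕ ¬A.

¬A ∨ D ∧ A

A → D ⊕ ¬A
= ¬A ∨ (D ⊕ ¬A)   [eliminate →]
= ¬A ∨ D ∧ ¬¬A ∨ ¬D ∧ ¬A   [expand ⊕]
= ¬A ∨ D ∧ A ∨ ¬D ∧ ¬A   [double negation]
= ¬A ∨ D ∧ A   [simplify]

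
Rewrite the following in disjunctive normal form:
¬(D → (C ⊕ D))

¬(D → (C ⊕ D))
≡ ¬(¬D ∨ (C ⊕ D))   [eliminate →]
≡ ¬(¬D ∨ (C ∧ ¬D) ∨ (¬C ∧ D))   [expand ⊕]
≡ ¬¬D ∧ ¬(C ∧ ¬D) ∧ ¬(¬C ∧ D)   [De Morgan]
≡ D ∧ ¬(C ∧ ¬D) ∧ ¬(¬C ∧ D)   [double negation]
≡ D ∧ (¬C ∨ ¬¬D) ∧ ¬(¬C ∧ D)   [De Morgan]
≡ D ∧ (¬C ∨ D) ∧ ¬(¬C ∧ D)   [double negation]
≡ D ∧ (¬C ∨ D) ∧ (¬¬C ∨ ¬D)   [De Morgan]
≡ D ∧ (¬C ∨ D) ∧ (C ∨ ¬D)   [double negation]
≡ (D ∧ ¬C ∧ C) ∨ (D ∧ ¬C ∧ ¬D) ∨ (D ∧ D ∧ C) ∨ (D ∧ D ∧ ¬D)   [distribute ∧ over ∨]
≡ D ∧ C   [simplify]

D ∧ C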